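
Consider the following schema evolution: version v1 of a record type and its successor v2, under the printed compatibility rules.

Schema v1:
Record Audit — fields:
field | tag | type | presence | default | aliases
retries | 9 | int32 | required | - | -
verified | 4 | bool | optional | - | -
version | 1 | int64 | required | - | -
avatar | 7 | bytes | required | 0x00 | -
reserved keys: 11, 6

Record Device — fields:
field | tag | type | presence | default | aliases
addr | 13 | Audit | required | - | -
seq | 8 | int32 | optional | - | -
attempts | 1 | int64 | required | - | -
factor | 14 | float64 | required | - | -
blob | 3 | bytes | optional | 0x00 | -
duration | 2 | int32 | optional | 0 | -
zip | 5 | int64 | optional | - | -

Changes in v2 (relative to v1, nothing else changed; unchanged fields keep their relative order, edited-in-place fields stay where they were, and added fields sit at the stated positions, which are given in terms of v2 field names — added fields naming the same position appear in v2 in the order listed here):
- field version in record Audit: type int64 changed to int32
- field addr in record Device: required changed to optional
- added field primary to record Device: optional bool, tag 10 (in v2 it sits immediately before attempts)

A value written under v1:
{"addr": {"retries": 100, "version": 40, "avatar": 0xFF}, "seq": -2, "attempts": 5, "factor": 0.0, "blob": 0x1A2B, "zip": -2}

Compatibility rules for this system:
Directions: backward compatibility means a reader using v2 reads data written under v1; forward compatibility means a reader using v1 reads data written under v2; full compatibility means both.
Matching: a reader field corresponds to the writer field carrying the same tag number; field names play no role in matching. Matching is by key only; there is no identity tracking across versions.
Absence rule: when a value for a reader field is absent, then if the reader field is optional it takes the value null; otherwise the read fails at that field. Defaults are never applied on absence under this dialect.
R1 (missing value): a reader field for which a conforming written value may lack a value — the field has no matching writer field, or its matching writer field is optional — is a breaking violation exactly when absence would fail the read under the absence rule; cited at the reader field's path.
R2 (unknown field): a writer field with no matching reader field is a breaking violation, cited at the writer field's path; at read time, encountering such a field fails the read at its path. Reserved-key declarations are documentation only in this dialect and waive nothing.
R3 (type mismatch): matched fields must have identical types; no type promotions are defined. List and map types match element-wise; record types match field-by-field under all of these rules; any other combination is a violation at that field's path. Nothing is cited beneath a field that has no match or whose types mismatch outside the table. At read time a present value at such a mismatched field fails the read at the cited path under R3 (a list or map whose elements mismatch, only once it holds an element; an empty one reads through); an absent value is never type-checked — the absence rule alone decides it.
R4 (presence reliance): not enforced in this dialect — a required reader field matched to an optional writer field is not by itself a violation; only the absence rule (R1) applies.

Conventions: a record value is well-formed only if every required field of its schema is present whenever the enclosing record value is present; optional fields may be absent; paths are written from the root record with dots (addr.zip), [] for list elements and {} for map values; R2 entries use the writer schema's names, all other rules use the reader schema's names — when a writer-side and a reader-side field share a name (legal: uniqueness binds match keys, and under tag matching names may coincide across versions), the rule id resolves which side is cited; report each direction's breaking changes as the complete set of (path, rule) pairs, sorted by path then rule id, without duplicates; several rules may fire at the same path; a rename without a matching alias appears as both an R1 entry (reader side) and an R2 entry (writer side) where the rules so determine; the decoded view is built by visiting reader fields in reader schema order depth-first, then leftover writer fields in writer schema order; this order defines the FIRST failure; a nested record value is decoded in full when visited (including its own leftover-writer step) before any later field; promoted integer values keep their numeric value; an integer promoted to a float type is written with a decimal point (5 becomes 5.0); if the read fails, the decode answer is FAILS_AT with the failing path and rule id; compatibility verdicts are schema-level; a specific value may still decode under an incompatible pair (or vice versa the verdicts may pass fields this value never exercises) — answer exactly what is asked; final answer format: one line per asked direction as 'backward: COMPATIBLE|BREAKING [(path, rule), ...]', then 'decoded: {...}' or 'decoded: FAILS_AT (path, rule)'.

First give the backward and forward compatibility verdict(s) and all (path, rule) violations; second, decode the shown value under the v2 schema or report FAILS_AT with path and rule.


the writer's type comes first in each Device pair
backward for Device (reader v2, writer v1):
  addr <- addr (Audit -> Audit, writer required)
  seq <- seq (int32 -> int32, writer optional)
  primary has no writer counterpart
  attempts <- attempts (int64 -> int64, writer required)
  factor <- factor (float64 -> float64, writer required)
  blob <- blob (bytes -> bytes, writer optional)
  duration <- duration (int32 -> int32, writer optional)
  zip <- zip (int64 -> int64, writer optional)
  addr.retries <- addr.retries (int32 -> int32, writer required)
  addr.verified <- addr.verified (bool -> bool, writer optional)
  addr.version <- addr.version (int64 -> int32, writer required)
  addr.avatar <- addr.avatar (bytes -> bytes, writer required)
  breaking: (addr.version, R3)
  backward on Device therefore BREAKING (1)
forward for Device (reader v1, writer v2):
  addr <- addr (Audit -> Audit, writer optional)
  seq <- seq (int32 -> int32, writer optional)
  attempts <- attempts (int64 -> int64, writer required)
  factor <- factor (float64 -> float64, writer required)
  blob <- blob (bytes -> bytes, writer optional)
  duration <- duration (int32 -> int32, writer optional)
  zip <- zip (int64 -> int64, writer optional)
  writer primary: unknown to reader
  addr.retries <- addr.retries (int32 -> int32, writer required)
  addr.verified <- addr.verified (bool -> bool, writer optional)
  addr.version <- addr.version (int32 -> int64, writer required)
  addr.avatar <- addr.avatar (bytes -> bytes, writer required)
  breaking: (addr, R1)
  breaking: (addr.version, R3)
  breaking: (primary, R2)
  forward on Device therefore BREAKING (3)
migrating the Device value to v2:
  addr.retries := 100
  addr.verified := null (not supplied -> null)
  read fails at addr.version under R3
  => FAILS_AT (addr.version, R3)

backward: BREAKING [(addr.version, R3)]; forward: BREAKING [(addr, R1), (addr.version, R3), (primary, R2)]; decoded: FAILS_AT (addr.version, R3)


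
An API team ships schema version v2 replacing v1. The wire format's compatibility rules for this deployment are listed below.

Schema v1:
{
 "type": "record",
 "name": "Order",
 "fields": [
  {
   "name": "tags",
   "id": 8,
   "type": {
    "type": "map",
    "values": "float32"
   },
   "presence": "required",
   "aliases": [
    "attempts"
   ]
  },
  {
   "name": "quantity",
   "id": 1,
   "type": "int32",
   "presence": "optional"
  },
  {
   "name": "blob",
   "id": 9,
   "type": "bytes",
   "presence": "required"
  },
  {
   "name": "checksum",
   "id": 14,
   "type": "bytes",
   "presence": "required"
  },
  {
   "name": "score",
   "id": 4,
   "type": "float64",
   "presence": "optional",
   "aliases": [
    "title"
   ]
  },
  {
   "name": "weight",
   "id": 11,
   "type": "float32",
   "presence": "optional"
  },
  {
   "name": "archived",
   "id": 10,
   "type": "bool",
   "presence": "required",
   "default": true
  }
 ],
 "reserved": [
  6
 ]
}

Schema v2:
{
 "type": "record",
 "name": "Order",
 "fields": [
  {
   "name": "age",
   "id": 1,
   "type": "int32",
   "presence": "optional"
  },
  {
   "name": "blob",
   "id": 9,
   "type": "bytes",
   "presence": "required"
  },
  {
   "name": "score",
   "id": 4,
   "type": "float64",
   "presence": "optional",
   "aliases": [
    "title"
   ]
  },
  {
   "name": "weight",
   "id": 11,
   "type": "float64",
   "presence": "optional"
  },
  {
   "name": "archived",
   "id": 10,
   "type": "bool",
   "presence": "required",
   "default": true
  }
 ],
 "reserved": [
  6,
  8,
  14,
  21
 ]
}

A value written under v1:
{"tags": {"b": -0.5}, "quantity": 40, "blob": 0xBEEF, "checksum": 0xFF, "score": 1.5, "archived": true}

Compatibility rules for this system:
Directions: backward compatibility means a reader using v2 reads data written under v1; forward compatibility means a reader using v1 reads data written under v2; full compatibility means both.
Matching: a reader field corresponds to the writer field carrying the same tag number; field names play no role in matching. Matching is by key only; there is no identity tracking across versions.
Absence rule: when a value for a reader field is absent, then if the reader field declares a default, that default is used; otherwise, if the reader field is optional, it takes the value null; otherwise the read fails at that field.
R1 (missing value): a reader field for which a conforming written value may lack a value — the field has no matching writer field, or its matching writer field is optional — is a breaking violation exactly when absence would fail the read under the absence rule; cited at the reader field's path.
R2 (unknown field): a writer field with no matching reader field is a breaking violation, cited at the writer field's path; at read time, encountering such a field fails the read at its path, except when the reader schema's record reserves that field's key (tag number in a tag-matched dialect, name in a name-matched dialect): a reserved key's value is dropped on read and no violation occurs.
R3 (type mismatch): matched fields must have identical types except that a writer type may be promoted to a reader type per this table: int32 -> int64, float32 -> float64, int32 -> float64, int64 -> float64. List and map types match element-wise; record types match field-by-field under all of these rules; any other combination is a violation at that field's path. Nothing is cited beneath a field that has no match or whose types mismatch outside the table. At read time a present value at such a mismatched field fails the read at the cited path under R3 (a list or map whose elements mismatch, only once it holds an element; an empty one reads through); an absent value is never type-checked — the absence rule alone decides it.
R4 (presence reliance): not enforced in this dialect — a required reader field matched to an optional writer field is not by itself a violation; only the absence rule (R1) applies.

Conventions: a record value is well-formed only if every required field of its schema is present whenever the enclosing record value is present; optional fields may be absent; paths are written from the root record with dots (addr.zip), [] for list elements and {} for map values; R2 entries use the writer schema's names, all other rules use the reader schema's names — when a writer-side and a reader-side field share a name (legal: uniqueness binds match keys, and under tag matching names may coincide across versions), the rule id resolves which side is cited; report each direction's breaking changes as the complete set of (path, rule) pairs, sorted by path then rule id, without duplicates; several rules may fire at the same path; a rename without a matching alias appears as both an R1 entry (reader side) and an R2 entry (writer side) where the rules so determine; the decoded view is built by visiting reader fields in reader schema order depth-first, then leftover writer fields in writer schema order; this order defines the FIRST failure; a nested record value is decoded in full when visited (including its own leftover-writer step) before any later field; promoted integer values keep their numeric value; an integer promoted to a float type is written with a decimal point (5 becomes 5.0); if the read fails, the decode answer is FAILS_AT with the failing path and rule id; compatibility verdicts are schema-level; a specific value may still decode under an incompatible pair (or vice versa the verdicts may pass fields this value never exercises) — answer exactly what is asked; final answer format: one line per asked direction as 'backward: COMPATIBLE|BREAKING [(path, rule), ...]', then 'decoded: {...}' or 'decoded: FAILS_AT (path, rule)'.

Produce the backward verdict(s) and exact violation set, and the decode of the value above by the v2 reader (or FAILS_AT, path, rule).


in Order below, arrows point writer -> reader
backward pass over Order, reader schema v2, writer schema v1:
  age: paired with writer quantity (int32 -> int32; writer optional)
  blob: paired with writer blob (bytes -> bytes; writer required)
  score: paired with writer score (float64 -> float64; writer optional)
  weight: paired with writer weight (float32 -> float64; writer optional)
  archived: paired with writer archived (bool -> bool; writer required)
  tags (writer side), unknown to reader
  checksum (writer side), unknown to reader
  => backward verdict for Order: COMPATIBLE, no violations
migrating the Order value to v2:
  age := 40 (from writer quantity)
  blob := 0xBEEF
  score := 1.5
  weight := null (not supplied -> null)
  archived := true
  writer tags: reserved -> dropped
  writer checksum: reserved -> dropped
  => decoded: {"age": 40, "blob": 0xBEEF, "score": 1.5, "weight": null, "archived": true}
remaining Order differences; none change what is asked:
  field weight in record Order: type float32 changed to float64 -> matters only for Order's forward compatibility — outside the asked direction

backward: COMPATIBLE []; decoded: {"age": 40, "blob": 0xBEEF, "score": 1.5, "weight": null, "archived": true}


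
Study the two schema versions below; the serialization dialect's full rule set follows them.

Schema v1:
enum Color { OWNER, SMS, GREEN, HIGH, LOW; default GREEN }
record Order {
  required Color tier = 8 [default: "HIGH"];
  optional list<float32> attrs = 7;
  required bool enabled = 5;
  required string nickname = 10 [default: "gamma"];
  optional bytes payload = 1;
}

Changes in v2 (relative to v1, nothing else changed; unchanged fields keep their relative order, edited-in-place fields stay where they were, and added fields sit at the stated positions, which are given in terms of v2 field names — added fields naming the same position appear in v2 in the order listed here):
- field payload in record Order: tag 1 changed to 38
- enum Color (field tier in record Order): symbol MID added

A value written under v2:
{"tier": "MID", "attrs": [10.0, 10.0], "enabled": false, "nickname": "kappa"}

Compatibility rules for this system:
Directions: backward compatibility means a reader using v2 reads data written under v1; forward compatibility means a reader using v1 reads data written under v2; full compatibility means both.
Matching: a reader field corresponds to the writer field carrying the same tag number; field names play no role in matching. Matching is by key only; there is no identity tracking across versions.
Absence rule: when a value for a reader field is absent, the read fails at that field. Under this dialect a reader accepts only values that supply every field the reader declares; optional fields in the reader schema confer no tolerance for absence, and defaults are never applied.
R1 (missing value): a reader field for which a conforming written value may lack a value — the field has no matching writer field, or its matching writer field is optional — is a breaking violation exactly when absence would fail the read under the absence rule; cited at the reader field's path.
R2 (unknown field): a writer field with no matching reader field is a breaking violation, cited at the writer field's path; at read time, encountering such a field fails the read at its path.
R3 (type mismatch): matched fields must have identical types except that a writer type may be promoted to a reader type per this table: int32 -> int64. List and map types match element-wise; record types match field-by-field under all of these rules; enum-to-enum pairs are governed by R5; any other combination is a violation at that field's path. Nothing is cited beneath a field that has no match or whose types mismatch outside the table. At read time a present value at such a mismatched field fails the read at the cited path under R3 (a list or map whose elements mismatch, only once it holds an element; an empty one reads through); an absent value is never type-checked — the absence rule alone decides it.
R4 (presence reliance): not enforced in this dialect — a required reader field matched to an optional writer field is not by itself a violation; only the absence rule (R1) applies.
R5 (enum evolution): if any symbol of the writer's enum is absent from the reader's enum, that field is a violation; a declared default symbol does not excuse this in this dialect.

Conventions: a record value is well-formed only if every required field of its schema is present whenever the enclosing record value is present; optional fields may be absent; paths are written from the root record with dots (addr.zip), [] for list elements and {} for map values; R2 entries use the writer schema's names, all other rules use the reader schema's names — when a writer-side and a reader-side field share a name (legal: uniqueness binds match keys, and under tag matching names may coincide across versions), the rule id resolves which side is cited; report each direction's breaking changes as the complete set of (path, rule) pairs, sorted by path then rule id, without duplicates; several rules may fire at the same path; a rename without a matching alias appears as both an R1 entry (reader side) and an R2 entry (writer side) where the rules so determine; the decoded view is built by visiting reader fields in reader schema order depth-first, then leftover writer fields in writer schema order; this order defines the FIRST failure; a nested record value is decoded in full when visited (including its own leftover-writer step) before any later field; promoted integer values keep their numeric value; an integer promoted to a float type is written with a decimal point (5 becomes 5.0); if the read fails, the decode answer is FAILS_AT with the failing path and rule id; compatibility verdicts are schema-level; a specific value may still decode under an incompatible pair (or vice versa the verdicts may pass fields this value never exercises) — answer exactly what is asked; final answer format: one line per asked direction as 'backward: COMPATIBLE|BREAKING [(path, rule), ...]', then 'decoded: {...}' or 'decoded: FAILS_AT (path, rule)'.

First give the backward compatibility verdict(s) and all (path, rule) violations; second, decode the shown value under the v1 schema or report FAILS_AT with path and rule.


in Order below, arrows point writer -> reader
backward on Order — v2 reading data written by v1:
  writer required, Color -> Color: reader tier maps from writer tier
  writer optional, list<float32> -> list<float32>: reader attrs maps from writer attrs
  writer required, bool -> bool: reader enabled maps from writer enabled
  writer required, string -> string: reader nickname maps from writer nickname
  payload has no writer counterpart
  writer payload: unknown to reader
  rule R1 violated at attrs
  rule R1 violated at payload
  rule R2 violated at payload
  backward on Order therefore BREAKING (3)
decoding the Order value with the v1 reader:
  read fails at tier under R5
  => FAILS_AT (tier, R5)

backward: BREAKING [(attrs, R1), (payload, R1), (payload, R2)]; decoded: FAILS_AT (tier, R5)


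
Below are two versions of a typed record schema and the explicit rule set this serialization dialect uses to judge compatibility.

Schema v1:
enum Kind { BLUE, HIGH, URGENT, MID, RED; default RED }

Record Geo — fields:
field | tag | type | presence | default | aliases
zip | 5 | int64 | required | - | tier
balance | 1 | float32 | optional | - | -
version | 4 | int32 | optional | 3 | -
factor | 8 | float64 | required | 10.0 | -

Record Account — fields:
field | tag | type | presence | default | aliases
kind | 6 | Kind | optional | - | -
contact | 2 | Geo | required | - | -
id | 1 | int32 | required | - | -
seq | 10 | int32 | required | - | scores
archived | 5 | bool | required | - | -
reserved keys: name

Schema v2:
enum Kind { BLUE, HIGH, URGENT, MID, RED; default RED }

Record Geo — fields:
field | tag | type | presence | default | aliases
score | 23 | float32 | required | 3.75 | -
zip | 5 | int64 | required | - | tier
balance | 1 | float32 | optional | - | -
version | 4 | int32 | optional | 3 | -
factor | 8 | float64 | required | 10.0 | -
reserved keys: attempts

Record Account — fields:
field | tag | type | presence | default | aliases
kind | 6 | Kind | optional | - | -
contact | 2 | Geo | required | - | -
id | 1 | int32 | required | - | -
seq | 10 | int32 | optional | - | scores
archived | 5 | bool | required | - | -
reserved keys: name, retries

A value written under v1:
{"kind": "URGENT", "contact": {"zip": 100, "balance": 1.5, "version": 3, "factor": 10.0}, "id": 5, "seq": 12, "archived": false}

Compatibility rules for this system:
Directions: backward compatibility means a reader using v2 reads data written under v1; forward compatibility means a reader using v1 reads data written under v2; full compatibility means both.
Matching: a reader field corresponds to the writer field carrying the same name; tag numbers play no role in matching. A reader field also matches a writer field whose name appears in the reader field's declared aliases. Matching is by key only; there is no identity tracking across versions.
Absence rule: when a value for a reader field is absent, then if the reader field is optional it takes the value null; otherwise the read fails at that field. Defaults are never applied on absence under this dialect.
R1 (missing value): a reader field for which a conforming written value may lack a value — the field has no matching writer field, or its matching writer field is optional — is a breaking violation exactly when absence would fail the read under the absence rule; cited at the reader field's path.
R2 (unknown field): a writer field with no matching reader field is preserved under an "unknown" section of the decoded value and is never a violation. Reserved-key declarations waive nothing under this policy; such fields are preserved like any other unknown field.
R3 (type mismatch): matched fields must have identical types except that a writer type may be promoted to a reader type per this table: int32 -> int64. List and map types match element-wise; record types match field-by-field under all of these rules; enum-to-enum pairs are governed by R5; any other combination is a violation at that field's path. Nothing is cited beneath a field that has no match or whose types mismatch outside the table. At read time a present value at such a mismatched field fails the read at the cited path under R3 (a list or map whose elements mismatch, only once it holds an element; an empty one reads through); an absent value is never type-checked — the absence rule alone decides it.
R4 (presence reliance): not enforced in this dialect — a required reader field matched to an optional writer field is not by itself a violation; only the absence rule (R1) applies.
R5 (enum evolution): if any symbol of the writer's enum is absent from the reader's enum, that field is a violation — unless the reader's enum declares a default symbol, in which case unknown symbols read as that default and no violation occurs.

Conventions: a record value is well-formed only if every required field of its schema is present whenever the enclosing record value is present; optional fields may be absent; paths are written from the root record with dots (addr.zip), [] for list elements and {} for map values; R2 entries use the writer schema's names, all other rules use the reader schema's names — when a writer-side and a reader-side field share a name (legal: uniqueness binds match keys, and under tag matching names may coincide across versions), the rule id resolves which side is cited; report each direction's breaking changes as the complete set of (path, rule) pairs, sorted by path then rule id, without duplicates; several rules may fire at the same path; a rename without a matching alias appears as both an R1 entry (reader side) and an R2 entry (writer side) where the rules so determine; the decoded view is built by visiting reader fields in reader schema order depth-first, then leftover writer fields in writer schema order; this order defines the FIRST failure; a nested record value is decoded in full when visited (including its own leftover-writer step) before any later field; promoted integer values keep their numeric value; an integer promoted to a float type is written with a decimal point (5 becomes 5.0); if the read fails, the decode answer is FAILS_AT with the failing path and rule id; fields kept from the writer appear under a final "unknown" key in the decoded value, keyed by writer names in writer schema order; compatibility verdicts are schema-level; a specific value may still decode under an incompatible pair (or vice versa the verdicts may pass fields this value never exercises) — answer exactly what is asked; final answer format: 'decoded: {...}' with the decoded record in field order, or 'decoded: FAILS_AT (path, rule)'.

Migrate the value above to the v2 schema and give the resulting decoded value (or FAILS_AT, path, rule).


decoded: FAILS_AT (contact.score, R1)

the writer's type comes first in each Account pair
migrating the Account value to v2:
  kind := "URGENT"
  read fails at contact.score under R1 (no fill)
  => FAILS_AT (contact.score, R1)
the rest of the Account diff is inert for this question:
  field seq in record Account: required changed to optional -> schema-level compatibility only; this Account value's decode is unchanged


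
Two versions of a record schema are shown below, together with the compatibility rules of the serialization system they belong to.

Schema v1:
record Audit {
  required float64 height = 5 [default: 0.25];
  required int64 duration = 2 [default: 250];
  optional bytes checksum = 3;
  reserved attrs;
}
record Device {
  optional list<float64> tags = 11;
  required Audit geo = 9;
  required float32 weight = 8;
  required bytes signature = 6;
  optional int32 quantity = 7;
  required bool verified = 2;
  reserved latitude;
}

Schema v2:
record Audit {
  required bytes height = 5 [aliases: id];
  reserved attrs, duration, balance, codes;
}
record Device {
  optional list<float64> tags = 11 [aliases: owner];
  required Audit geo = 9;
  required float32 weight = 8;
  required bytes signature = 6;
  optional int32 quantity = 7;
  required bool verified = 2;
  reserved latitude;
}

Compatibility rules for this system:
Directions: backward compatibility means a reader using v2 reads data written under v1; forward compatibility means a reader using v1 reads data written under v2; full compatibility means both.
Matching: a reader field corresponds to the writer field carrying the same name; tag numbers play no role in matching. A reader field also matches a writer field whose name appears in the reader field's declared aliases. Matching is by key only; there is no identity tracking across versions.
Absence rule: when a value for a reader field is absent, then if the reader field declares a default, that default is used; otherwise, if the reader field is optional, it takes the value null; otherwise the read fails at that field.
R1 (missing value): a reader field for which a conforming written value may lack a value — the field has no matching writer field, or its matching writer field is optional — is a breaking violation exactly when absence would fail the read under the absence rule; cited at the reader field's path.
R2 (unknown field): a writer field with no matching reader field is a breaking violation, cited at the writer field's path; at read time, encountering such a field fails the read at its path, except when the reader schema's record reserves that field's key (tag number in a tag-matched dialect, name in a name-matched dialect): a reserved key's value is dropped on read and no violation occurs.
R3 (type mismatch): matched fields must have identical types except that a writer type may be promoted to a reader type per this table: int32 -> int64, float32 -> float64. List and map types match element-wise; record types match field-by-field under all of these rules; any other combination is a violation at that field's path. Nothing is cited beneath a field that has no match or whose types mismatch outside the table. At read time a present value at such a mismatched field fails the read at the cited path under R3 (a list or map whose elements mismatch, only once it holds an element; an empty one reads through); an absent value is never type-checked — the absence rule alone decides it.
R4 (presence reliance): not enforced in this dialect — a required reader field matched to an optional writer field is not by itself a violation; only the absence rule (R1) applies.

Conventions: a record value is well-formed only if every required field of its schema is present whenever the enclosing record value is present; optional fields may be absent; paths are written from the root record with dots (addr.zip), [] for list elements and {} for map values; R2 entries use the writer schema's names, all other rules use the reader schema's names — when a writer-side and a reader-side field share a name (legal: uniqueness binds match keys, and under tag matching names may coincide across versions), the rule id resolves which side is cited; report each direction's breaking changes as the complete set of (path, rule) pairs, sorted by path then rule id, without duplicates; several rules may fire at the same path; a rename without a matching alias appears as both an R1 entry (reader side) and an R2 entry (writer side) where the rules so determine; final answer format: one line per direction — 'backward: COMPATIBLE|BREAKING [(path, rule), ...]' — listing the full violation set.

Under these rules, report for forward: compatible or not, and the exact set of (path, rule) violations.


forward: BREAKING [(geo.height, R3)]

each type pair in Device: writer, then reader
checking forward for Device: reader v1 against writer v2:
  tags <- tags (list<float64> -> list<float64>, writer optional)
  geo <- geo (Audit -> Audit, writer required)
  weight <- weight (float32 -> float32, writer required)
  signature <- signature (bytes -> bytes, writer required)
  quantity <- quantity (int32 -> int32, writer optional)
  verified <- verified (bool -> bool, writer required)
  geo.height <- geo.height (bytes -> float64, writer required)
  geo.duration has no writer counterpart
  geo.checksum has no writer counterpart
  breaking: (geo.height, R3)
  forward on Device therefore BREAKING (1)
the rest of the Device diff is inert for this question:
  removed field duration from record Audit (its key "duration" joins the reserved list) -> no rule fires on it in Device's dialect; the asked verdict holds
  removed field checksum from record Audit -> its effect on Device is confined to the backward direction, not asked


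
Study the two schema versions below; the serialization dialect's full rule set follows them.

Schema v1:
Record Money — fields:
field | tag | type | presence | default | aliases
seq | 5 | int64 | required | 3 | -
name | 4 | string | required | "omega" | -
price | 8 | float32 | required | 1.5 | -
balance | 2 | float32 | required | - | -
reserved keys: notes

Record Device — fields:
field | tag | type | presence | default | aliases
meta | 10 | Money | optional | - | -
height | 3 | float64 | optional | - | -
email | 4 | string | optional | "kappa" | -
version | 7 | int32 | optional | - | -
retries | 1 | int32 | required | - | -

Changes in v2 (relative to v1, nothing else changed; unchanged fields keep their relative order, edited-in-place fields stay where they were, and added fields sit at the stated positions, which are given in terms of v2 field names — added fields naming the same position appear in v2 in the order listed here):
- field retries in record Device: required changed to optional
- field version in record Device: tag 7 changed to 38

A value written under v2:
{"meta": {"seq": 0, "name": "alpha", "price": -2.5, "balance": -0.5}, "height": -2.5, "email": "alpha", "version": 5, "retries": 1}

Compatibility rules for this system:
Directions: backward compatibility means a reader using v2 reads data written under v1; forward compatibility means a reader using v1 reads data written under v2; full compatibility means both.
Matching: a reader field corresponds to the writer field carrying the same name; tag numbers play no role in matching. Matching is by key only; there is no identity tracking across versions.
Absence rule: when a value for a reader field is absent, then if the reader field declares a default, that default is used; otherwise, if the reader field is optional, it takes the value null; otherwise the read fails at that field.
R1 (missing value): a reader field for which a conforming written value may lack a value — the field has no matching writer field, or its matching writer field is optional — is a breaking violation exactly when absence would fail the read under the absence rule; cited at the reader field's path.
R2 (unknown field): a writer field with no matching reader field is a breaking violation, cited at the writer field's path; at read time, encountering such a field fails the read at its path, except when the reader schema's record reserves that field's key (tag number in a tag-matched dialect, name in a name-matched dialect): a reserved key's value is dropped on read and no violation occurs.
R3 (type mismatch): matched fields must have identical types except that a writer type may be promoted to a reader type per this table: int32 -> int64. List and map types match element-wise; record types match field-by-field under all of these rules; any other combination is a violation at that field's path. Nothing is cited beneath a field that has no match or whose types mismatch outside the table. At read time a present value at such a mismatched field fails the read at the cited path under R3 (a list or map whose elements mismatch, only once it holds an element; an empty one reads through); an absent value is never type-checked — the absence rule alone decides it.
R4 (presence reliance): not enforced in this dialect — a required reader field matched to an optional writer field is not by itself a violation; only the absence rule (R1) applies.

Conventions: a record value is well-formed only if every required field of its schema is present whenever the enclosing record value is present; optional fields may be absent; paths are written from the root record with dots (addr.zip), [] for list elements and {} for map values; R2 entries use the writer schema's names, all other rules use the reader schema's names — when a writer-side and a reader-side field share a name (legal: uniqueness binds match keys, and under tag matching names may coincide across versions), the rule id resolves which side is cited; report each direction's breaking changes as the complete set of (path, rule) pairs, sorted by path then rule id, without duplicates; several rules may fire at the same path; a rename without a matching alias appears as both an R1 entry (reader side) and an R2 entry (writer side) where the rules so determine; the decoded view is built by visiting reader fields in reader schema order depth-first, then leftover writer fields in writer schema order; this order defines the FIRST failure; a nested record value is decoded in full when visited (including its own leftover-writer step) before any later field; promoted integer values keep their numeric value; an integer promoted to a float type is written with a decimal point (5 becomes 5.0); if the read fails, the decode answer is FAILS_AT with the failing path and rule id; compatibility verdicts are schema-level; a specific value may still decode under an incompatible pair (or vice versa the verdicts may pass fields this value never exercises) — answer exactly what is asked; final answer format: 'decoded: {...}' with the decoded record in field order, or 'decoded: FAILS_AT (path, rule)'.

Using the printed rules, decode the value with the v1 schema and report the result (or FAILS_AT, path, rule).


decoded: {"meta": {"seq": 0, "name": "alpha", "price": -2.5, "balance": -0.5}, "height": -2.5, "email": "alpha", "version": 5, "retries": 1}

arrows below run writer -> reader for Device
decoding the Device value with the v1 reader:
  meta.seq := 0
  meta.name := "alpha"
  meta.price := -2.5
  meta.balance := -0.5
  height := -2.5
  email := "alpha"
  version := 5
  retries := 1
  => decoded: {"meta": {"seq": 0, "name": "alpha", "price": -2.5, "balance": -0.5}, "height": -2.5, "email": "alpha", "version": 5, "retries": 1}
diffs on Device not affecting the asked answer:
  field retries in record Device: required changed to optional -> shifts the Device verdicts, not this decode
  field version in record Device: tag 7 changed to 38 -> triggers nothing under the printed rules; the Device answer is the same either way


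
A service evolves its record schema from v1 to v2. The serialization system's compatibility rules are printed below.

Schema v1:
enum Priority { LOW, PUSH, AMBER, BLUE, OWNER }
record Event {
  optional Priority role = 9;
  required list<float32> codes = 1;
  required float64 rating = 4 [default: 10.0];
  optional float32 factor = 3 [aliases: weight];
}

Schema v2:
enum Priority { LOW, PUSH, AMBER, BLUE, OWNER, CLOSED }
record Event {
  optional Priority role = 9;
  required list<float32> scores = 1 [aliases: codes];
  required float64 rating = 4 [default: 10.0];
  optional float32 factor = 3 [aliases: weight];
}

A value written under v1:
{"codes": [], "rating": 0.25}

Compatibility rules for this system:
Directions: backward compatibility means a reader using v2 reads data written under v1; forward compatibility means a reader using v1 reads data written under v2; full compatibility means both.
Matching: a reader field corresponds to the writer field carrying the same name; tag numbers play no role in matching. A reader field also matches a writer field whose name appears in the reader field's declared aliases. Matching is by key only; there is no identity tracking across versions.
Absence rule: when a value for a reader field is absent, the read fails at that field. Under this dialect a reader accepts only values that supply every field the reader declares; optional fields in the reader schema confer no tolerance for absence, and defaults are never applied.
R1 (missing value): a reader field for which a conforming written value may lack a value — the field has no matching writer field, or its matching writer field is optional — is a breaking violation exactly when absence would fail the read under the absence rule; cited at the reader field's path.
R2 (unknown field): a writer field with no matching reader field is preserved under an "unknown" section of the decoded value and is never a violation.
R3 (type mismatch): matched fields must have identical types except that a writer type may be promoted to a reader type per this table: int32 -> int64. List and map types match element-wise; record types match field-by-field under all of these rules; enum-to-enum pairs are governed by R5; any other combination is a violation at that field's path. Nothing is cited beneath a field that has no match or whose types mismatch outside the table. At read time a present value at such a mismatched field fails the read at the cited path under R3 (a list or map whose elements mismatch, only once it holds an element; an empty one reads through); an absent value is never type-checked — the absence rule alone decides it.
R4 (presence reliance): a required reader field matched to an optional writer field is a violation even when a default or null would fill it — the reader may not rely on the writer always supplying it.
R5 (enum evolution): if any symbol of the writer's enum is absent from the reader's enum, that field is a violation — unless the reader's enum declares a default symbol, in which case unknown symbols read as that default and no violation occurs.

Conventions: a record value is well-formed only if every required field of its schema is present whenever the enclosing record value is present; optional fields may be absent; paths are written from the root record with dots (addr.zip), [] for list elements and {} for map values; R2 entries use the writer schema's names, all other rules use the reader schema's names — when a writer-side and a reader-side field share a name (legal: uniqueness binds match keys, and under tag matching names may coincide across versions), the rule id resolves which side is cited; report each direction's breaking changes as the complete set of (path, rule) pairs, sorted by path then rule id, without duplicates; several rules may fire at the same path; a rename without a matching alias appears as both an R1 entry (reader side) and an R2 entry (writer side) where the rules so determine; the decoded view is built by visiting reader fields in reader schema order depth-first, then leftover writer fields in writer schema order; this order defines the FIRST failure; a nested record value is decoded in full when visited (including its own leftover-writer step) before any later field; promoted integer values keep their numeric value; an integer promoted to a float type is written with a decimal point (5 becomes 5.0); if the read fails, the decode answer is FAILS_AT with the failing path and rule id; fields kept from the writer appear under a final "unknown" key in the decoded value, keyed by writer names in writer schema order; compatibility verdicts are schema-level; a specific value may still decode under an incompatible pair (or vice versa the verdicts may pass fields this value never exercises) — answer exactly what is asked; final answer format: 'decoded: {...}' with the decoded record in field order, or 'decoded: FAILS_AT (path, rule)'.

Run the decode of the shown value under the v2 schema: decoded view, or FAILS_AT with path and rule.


decoded: FAILS_AT (role, R1)

in Event below, arrows point writer -> reader
migrating the Event value to v2:
  read fails at role under R1 (no fill)
  => FAILS_AT (role, R1)
diffs on Event not affecting the asked answer:
  renamed field codes to scores in record Event (alias codes declared on the renamed field) -> matters for Event compatibility verdicts, not for this value's decode
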